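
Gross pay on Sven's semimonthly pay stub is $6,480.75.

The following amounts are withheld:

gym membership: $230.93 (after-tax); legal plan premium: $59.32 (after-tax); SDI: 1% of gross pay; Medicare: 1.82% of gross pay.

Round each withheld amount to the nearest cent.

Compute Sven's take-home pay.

Medicare: $6,480.75 × 0.0182 = $117.95
SDI: $6,480.75 × 0.01 = $64.81
Gym membership: $230.93
Legal plan premium: $59.32
Total deductions = $117.95 + $64.81 + $230.93 + $59.32 = $473.01
Net pay = $6,480.75 − $473.01 = $6,007.74

$6,007.74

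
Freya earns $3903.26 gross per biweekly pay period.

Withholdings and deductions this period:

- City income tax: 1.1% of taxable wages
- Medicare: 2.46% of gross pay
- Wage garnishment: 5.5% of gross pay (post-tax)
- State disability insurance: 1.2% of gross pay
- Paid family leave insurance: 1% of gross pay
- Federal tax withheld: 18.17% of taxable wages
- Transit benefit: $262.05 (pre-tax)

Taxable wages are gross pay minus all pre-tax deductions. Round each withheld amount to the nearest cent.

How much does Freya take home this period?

$2542.98

Transit benefit: $262.05
Taxable wages = $3903.26 − $262.05 = $3641.21
City income tax: $3641.21 × 0.011 = $40.05
Federal tax withheld: $3641.21 × 0.1817 = $661.61
Paid family leave insurance: $3903.26 × 0.01 = $39.03
Medicare: $3903.26 × 0.0246 = $96.02
State disability insurance: $3903.26 × 0.012 = $46.84
Wage garnishment: $3903.26 × 0.055 = $214.68
Total deductions = $262.05 + $40.05 + $661.61 + $39.03 + $96.02 + $46.84 + $214.68 = $1360.28
Net pay = $3903.26 − $1360.28 = $2542.98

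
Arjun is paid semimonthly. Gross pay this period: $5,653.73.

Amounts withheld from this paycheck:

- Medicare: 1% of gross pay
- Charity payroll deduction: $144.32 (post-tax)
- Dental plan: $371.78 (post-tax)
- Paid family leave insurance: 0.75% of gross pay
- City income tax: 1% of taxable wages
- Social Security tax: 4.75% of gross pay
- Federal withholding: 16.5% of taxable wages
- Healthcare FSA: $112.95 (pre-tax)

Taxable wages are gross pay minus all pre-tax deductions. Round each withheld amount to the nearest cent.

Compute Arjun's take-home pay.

Healthcare FSA: $112.95
Taxable wages = $5,653.73 − $112.95 = $5,540.78
Federal withholding: $5,540.78 × 0.165 = $914.23
City income tax: $5,540.78 × 0.01 = $55.41
Social Security tax: $5,653.73 × 0.0475 = $268.55
Medicare: $5,653.73 × 0.01 = $56.54
Paid family leave insurance: $5,653.73 × 0.0075 = $42.40
Dental plan: $371.78
Charity payroll deduction: $144.32
Total deductions = $112.95 + $914.23 + $55.41 + $268.55 + $56.54 + $42.40 + $371.78 + $144.32 = $1,966.18
Net pay = $5,653.73 − $1,966.18 = $3,687.55

$3,687.55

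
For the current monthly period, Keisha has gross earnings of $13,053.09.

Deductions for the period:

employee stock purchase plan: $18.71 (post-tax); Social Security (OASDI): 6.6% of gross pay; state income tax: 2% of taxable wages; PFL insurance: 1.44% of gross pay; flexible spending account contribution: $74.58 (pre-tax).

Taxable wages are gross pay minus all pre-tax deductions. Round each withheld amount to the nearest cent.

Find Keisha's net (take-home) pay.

$11,650.77

Flexible spending account contribution: $74.58
Taxable wages = $13,053.09 − $74.58 = $12,978.51
State income tax: $12,978.51 × 0.02 = $259.57
Social Security (OASDI): $13,053.09 × 0.066 = $861.50
PFL insurance: $13,053.09 × 0.0144 = $187.96
Employee stock purchase plan: $18.71
Total deductions = $74.58 + $259.57 + $861.50 + $187.96 + $18.71 = $1,402.32
Net pay = $13,053.09 − $1,402.32 = $11,650.77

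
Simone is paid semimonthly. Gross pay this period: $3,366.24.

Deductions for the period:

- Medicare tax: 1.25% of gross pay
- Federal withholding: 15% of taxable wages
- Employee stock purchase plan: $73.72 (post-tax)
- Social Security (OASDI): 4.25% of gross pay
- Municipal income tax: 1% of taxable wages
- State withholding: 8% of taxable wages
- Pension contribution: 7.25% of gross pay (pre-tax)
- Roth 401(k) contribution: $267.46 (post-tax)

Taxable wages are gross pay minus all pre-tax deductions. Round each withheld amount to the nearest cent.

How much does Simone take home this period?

Pension contribution: $3,366.24 × 0.0725 = $244.05
Taxable wages = $3,366.24 − $244.05 = $3,122.19
State withholding: $3,122.19 × 0.08 = $249.78
Municipal income tax: $3,122.19 × 0.01 = $31.22
Federal withholding: $3,122.19 × 0.15 = $468.33
Medicare tax: $3,366.24 × 0.0125 = $42.08
Social Security (OASDI): $3,366.24 × 0.0425 = $143.07
Roth 401(k) contribution: $267.46
Employee stock purchase plan: $73.72
Total deductions = $244.05 + $249.78 + $31.22 + $468.33 + $42.08 + $143.07 + $267.46 + $73.72 = $1,519.71
Net pay = $3,366.24 − $1,519.71 = $1,846.53

$1,846.53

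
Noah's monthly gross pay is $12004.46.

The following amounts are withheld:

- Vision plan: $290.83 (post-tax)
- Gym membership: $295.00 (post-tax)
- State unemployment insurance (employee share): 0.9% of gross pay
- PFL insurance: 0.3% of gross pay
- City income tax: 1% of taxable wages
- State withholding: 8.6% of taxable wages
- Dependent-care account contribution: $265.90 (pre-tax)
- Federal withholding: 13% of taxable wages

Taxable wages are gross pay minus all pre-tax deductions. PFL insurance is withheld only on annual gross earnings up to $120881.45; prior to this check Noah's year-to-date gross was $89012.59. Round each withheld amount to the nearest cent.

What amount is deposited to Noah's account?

Dependent-care account contribution: $265.90
Taxable wages = $12004.46 − $265.90 = $11738.56
Federal withholding: $11738.56 × 0.13 = $1526.01
State withholding: $11738.56 × 0.086 = $1009.52
City income tax: $11738.56 × 0.01 = $117.39
State unemployment insurance (employee share): $12004.46 × 0.009 = $108.04
PFL insurance: cap not yet reached, full $12004.46 is subject → $12004.46 × 0.003 = $36.01
Vision plan: $290.83
Gym membership: $295.00
Total deductions = $265.90 + $1526.01 + $1009.52 + $117.39 + $108.04 + $36.01 + $290.83 + $295.00 = $3648.70
Net pay = $12004.46 − $3648.70 = $8355.76

$8355.76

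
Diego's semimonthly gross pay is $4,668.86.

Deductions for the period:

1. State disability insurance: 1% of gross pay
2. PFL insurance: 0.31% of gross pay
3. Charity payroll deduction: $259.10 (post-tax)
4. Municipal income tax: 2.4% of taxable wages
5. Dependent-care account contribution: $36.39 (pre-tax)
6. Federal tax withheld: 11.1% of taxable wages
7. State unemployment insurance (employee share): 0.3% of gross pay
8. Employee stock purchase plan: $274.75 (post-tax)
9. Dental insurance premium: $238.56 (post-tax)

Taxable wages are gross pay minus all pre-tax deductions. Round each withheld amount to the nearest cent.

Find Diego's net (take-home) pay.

Dependent-care account contribution: $36.39
Taxable wages = $4,668.86 − $36.39 = $4,632.47
Municipal income tax: $4,632.47 × 0.024 = $111.18
Federal tax withheld: $4,632.47 × 0.111 = $514.20
State disability insurance: $4,668.86 × 0.01 = $46.69
PFL insurance: $4,668.86 × 0.0031 = $14.47
State unemployment insurance (employee share): $4,668.86 × 0.003 = $14.01
Employee stock purchase plan: $274.75
Dental insurance premium: $238.56
Charity payroll deduction: $259.10
Total deductions = $36.39 + $111.18 + $514.20 + $46.69 + $14.47 + $14.01 + $274.75 + $238.56 + $259.10 = $1,509.35
Net pay = $4,668.86 − $1,509.35 = $3,159.51

$3,159.51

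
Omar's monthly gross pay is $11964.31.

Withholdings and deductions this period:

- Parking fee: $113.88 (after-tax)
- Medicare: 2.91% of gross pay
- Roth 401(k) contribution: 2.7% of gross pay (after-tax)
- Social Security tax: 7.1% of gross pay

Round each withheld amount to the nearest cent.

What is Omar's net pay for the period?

$10329.76

Social Security tax: $11964.31 × 0.071 = $849.47
Medicare: $11964.31 × 0.0291 = $348.16
Parking fee: $113.88
Roth 401(k) contribution: $11964.31 × 0.027 = $323.04
Total deductions = $849.47 + $348.16 + $113.88 + $323.04 = $1634.55
Net pay = $11964.31 − $1634.55 = $10329.76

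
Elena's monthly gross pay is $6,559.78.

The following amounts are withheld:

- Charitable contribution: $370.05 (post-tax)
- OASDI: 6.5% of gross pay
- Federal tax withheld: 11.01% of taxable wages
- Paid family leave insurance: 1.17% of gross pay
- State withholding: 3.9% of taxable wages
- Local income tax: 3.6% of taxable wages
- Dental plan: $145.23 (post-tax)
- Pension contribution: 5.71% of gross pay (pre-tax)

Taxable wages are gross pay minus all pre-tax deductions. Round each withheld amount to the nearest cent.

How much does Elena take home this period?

$4,021.92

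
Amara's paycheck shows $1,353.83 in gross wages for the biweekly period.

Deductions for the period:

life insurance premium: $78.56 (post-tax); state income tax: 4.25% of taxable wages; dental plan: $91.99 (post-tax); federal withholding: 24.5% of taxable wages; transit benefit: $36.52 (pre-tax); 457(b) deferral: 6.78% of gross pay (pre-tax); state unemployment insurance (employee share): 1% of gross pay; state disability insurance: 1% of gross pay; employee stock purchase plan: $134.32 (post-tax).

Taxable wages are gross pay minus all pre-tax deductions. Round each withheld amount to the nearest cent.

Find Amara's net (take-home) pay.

Transit benefit: $36.52
457(b) deferral: $1,353.83 × 0.0678 = $91.79
Pre-tax total = $36.52 + $91.79 = $128.31
Taxable wages = $1,353.83 − $128.31 = $1,225.52
Federal withholding: $1,225.52 × 0.245 = $300.25
State income tax: $1,225.52 × 0.0425 = $52.08
State unemployment insurance (employee share): $1,353.83 × 0.01 = $13.54
State disability insurance: $1,353.83 × 0.01 = $13.54
Dental plan: $91.99
Employee stock purchase plan: $134.32
Life insurance premium: $78.56
Total deductions = $36.52 + $91.79 + $300.25 + $52.08 + $13.54 + $13.54 + $91.99 + $134.32 + $78.56 = $812.59
Net pay = $1,353.83 − $812.59 = $541.24

$541.24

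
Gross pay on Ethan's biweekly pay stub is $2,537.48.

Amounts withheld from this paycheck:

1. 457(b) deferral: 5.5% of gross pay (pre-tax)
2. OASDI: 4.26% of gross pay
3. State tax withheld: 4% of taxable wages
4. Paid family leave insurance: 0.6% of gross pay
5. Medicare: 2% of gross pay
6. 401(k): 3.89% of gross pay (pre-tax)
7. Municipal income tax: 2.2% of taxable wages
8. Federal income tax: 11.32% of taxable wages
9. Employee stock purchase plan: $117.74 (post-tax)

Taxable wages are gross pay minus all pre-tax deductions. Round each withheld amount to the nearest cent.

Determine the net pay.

$1,604.58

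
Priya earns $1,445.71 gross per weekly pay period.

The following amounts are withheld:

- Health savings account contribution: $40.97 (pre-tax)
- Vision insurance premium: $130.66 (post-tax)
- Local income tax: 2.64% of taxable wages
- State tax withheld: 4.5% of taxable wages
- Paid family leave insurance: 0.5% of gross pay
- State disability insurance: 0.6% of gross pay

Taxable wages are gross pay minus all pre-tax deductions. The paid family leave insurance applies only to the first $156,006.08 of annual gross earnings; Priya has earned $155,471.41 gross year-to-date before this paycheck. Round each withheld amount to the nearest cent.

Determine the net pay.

$1,162.44

Health savings account contribution: $40.97
Taxable wages = $1,445.71 − $40.97 = $1,404.74
Local income tax: $1,404.74 × 0.0264 = $37.09
State tax withheld: $1,404.74 × 0.045 = $63.21
Paid family leave insurance: only $156,006.08 − $155,471.41 = $534.67 of this check is subject → $534.67 × 0.005 = $2.67
State disability insurance: $1,445.71 × 0.006 = $8.67
Vision insurance premium: $130.66
Total deductions = $40.97 + $37.09 + $63.21 + $2.67 + $8.67 + $130.66 = $283.27
Net pay = $1,445.71 − $283.27 = $1,162.44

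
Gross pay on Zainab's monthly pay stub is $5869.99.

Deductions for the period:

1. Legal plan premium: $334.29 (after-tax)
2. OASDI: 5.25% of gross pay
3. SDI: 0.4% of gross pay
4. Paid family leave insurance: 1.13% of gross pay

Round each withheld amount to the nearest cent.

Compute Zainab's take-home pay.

SDI: $5869.99 × 0.004 = $23.48
OASDI: $5869.99 × 0.0525 = $308.17
Paid family leave insurance: $5869.99 × 0.0113 = $66.33
Legal plan premium: $334.29
Total deductions = $23.48 + $308.17 + $66.33 + $334.29 = $732.27
Net pay = $5869.99 − $732.27 = $5137.72

$5137.72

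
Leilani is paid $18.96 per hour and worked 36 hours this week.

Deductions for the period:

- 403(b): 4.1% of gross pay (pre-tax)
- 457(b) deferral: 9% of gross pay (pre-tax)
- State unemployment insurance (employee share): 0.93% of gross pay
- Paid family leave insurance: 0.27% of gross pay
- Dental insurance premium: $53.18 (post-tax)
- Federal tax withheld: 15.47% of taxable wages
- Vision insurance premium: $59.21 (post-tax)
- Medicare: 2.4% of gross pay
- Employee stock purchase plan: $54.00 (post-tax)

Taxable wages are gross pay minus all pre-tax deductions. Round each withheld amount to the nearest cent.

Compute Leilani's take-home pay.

Gross pay: 36 × $18.96 = $682.56
403(b): $682.56 × 0.041 = $27.98
457(b) deferral: $682.56 × 0.09 = $61.43
Pre-tax total = $27.98 + $61.43 = $89.41
Taxable wages = $682.56 − $89.41 = $593.15
Federal tax withheld: $593.15 × 0.1547 = $91.76
Medicare: $682.56 × 0.024 = $16.38
State unemployment insurance (employee share): $682.56 × 0.0093 = $6.35
Paid family leave insurance: $682.56 × 0.0027 = $1.84
Employee stock purchase plan: $54.00
Vision insurance premium: $59.21
Dental insurance premium: $53.18
Total deductions = $27.98 + $61.43 + $91.76 + $16.38 + $6.35 + $1.84 + $54.00 + $59.21 + $53.18 = $372.13
Net pay = $682.56 − $372.13 = $310.43

$310.43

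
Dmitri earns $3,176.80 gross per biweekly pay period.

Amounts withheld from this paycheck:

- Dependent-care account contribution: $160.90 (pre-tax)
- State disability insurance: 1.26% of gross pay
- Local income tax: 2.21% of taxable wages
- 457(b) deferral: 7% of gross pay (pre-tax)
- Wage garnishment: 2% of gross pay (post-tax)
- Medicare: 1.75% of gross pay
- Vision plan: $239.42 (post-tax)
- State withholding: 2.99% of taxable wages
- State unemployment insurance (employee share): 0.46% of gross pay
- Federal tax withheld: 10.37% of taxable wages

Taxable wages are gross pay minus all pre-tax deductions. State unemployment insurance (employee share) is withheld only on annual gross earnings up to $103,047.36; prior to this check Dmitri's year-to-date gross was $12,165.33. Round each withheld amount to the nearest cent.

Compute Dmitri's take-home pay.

$1,945.37

Dependent-care account contribution: $160.90
457(b) deferral: $3,176.80 × 0.07 = $222.38
Pre-tax total = $160.90 + $222.38 = $383.28
Taxable wages = $3,176.80 − $383.28 = $2,793.52
State withholding: $2,793.52 × 0.0299 = $83.53
Local income tax: $2,793.52 × 0.0221 = $61.74
Federal tax withheld: $2,793.52 × 0.1037 = $289.69
State disability insurance: $3,176.80 × 0.0126 = $40.03
State unemployment insurance (employee share): cap not yet reached, full $3,176.80 is subject → $3,176.80 × 0.0046 = $14.61
Medicare: $3,176.80 × 0.0175 = $55.59
Vision plan: $239.42
Wage garnishment: $3,176.80 × 0.02 = $63.54
Total deductions = $160.90 + $222.38 + $83.53 + $61.74 + $289.69 + $40.03 + $14.61 + $55.59 + $239.42 + $63.54 = $1,231.43
Net pay = $3,176.80 − $1,231.43 = $1,945.37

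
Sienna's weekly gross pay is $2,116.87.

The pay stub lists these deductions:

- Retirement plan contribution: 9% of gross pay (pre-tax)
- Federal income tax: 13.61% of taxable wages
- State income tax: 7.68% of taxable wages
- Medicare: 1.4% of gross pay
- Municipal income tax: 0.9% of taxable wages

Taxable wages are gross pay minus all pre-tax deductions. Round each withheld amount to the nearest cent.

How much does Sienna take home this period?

$1,469.25

Retirement plan contribution: $2,116.87 × 0.09 = $190.52
Taxable wages = $2,116.87 − $190.52 = $1,926.35
Municipal income tax: $1,926.35 × 0.009 = $17.34
State income tax: $1,926.35 × 0.0768 = $147.94
Federal income tax: $1,926.35 × 0.1361 = $262.18
Medicare: $2,116.87 × 0.014 = $29.64
Total deductions = $190.52 + $17.34 + $147.94 + $262.18 + $29.64 = $647.62
Net pay = $2,116.87 − $647.62 = $1,469.25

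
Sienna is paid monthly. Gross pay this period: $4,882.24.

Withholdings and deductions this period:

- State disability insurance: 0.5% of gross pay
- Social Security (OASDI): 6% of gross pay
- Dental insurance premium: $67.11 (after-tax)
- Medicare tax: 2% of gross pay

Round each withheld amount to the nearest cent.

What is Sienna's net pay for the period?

$4,400.15

Social Security (OASDI): $4,882.24 × 0.06 = $292.93
Medicare tax: $4,882.24 × 0.02 = $97.64
State disability insurance: $4,882.24 × 0.005 = $24.41
Dental insurance premium: $67.11
Total deductions = $292.93 + $97.64 + $24.41 + $67.11 = $482.09
Net pay = $4,882.24 − $482.09 = $4,400.15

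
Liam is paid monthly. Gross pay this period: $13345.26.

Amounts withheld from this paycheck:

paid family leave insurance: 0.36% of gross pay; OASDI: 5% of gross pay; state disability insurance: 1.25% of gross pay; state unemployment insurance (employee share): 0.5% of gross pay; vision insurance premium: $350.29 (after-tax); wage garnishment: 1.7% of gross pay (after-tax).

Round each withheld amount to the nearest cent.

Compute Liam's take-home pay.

$11819.25

State disability insurance: $13345.26 × 0.0125 = $166.82
State unemployment insurance (employee share): $13345.26 × 0.005 = $66.73
Paid family leave insurance: $13345.26 × 0.0036 = $48.04
OASDI: $13345.26 × 0.05 = $667.26
Vision insurance premium: $350.29
Wage garnishment: $13345.26 × 0.017 = $226.87
Total deductions = $166.82 + $66.73 + $48.04 + $667.26 + $350.29 + $226.87 = $1526.01
Net pay = $13345.26 − $1526.01 = $11819.25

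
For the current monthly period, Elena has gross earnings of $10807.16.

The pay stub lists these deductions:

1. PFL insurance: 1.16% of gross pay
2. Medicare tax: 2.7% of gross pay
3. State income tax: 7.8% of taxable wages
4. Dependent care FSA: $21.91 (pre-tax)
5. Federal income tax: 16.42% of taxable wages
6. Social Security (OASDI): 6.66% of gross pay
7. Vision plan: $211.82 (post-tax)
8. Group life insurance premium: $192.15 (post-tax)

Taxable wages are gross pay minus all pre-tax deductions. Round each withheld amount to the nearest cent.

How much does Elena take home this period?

$6632.18

Dependent care FSA: $21.91
Taxable wages = $10807.16 − $21.91 = $10785.25
State income tax: $10785.25 × 0.078 = $841.25
Federal income tax: $10785.25 × 0.1642 = $1770.94
PFL insurance: $10807.16 × 0.0116 = $125.36
Medicare tax: $10807.16 × 0.027 = $291.79
Social Security (OASDI): $10807.16 × 0.0666 = $719.76
Vision plan: $211.82
Group life insurance premium: $192.15
Total deductions = $21.91 + $841.25 + $1770.94 + $125.36 + $291.79 + $719.76 + $211.82 + $192.15 = $4174.98
Net pay = $10807.16 − $4174.98 = $6632.18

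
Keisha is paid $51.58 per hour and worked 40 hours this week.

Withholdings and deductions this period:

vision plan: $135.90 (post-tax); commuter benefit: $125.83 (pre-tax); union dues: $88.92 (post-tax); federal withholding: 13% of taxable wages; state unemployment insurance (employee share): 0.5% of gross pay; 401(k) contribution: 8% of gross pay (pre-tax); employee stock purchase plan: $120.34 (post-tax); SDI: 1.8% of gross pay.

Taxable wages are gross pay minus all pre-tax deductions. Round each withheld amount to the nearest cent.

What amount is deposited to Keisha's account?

$1,149.29

Gross pay: 40 × $51.58 = $2,063.20
401(k) contribution: $2,063.20 × 0.08 = $165.06
Commuter benefit: $125.83
Pre-tax total = $165.06 + $125.83 = $290.89
Taxable wages = $2,063.20 − $290.89 = $1,772.31
Federal withholding: $1,772.31 × 0.13 = $230.40
SDI: $2,063.20 × 0.018 = $37.14
State unemployment insurance (employee share): $2,063.20 × 0.005 = $10.32
Vision plan: $135.90
Union dues: $88.92
Employee stock purchase plan: $120.34
Total deductions = $165.06 + $125.83 + $230.40 + $37.14 + $10.32 + $135.90 + $88.92 + $120.34 = $913.91
Net pay = $2,063.20 − $913.91 = $1,149.29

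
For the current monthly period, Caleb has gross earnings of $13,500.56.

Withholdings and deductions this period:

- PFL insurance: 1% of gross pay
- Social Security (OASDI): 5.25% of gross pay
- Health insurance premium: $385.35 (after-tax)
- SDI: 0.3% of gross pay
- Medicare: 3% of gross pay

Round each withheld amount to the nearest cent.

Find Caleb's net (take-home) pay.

$11,825.90

SDI: $13,500.56 × 0.003 = $40.50
PFL insurance: $13,500.56 × 0.01 = $135.01
Social Security (OASDI): $13,500.56 × 0.0525 = $708.78
Medicare: $13,500.56 × 0.03 = $405.02
Health insurance premium: $385.35
Total deductions = $40.50 + $135.01 + $708.78 + $405.02 + $385.35 = $1,674.66
Net pay = $13,500.56 − $1,674.66 = $11,825.90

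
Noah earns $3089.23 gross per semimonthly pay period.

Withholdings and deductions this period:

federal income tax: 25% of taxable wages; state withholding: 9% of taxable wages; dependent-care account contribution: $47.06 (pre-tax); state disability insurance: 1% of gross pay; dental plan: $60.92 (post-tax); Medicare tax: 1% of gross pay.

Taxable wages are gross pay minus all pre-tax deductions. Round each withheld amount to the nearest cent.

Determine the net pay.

$1885.13

Dependent-care account contribution: $47.06
Taxable wages = $3089.23 − $47.06 = $3042.17
State withholding: $3042.17 × 0.09 = $273.80
Federal income tax: $3042.17 × 0.25 = $760.54
State disability insurance: $3089.23 × 0.01 = $30.89
Medicare tax: $3089.23 × 0.01 = $30.89
Dental plan: $60.92
Total deductions = $47.06 + $273.80 + $760.54 + $30.89 + $30.89 + $60.92 = $1204.10
Net pay = $3089.23 − $1204.10 = $1885.13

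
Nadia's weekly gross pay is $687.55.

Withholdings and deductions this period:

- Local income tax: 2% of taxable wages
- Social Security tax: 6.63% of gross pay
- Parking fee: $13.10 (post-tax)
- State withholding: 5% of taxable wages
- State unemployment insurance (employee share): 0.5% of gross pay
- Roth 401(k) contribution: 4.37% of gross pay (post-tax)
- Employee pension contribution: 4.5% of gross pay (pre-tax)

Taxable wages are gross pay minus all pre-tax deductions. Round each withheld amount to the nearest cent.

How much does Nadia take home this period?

$518.48

Employee pension contribution: $687.55 × 0.045 = $30.94
Taxable wages = $687.55 − $30.94 = $656.61
State withholding: $656.61 × 0.05 = $32.83
Local income tax: $656.61 × 0.02 = $13.13
Social Security tax: $687.55 × 0.0663 = $45.58
State unemployment insurance (employee share): $687.55 × 0.005 = $3.44
Parking fee: $13.10
Roth 401(k) contribution: $687.55 × 0.0437 = $30.05
Total deductions = $30.94 + $32.83 + $13.13 + $45.58 + $3.44 + $13.10 + $30.05 = $169.07
Net pay = $687.55 − $169.07 = $518.48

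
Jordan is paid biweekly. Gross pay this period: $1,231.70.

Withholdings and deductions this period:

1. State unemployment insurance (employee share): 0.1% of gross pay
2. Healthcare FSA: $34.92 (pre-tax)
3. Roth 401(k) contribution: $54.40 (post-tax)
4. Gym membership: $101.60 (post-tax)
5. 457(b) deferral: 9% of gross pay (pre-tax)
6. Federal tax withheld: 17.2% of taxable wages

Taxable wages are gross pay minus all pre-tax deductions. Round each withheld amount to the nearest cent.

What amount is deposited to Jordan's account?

457(b) deferral: $1,231.70 × 0.09 = $110.85
Healthcare FSA: $34.92
Pre-tax total = $110.85 + $34.92 = $145.77
Taxable wages = $1,231.70 − $145.77 = $1,085.93
Federal tax withheld: $1,085.93 × 0.172 = $186.78
State unemployment insurance (employee share): $1,231.70 × 0.001 = $1.23
Gym membership: $101.60
Roth 401(k) contribution: $54.40
Total deductions = $110.85 + $34.92 + $186.78 + $1.23 + $101.60 + $54.40 = $489.78
Net pay = $1,231.70 − $489.78 = $741.92

$741.92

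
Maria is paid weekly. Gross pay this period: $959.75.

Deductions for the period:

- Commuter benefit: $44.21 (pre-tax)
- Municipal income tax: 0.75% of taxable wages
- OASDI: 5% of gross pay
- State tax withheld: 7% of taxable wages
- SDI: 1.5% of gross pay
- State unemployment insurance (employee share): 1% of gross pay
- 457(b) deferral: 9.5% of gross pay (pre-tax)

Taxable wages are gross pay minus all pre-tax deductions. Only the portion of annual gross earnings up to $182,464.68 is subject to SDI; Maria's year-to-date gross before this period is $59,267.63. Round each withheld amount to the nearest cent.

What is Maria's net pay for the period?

457(b) deferral: $959.75 × 0.095 = $91.18
Commuter benefit: $44.21
Pre-tax total = $91.18 + $44.21 = $135.39
Taxable wages = $959.75 − $135.39 = $824.36
State tax withheld: $824.36 × 0.07 = $57.71
Municipal income tax: $824.36 × 0.0075 = $6.18
SDI: cap not yet reached, full $959.75 is subject → $959.75 × 0.015 = $14.40
State unemployment insurance (employee share): $959.75 × 0.01 = $9.60
OASDI: $959.75 × 0.05 = $47.99
Total deductions = $91.18 + $44.21 + $57.71 + $6.18 + $14.40 + $9.60 + $47.99 = $271.27
Net pay = $959.75 − $271.27 = $688.48

$688.48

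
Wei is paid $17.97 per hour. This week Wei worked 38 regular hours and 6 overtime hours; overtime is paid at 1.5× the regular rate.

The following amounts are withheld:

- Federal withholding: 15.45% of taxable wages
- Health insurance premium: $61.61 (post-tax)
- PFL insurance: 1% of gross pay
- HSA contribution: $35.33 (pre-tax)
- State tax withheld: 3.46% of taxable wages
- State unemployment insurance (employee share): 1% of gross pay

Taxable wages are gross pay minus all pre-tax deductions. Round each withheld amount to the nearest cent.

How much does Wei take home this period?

Regular pay: 38 × $17.97 = $682.86
Overtime pay: 6 × $17.97 × 1.5 = $161.73
Gross pay = $682.86 + $161.73 = $844.59
HSA contribution: $35.33
Taxable wages = $844.59 − $35.33 = $809.26
Federal withholding: $809.26 × 0.1545 = $125.03
State tax withheld: $809.26 × 0.0346 = $28.00
State unemployment insurance (employee share): $844.59 × 0.01 = $8.45
PFL insurance: $844.59 × 0.01 = $8.45
Health insurance premium: $61.61
Total deductions = $35.33 + $125.03 + $28.00 + $8.45 + $8.45 + $61.61 = $266.87
Net pay = $844.59 − $266.87 = $577.72

$577.72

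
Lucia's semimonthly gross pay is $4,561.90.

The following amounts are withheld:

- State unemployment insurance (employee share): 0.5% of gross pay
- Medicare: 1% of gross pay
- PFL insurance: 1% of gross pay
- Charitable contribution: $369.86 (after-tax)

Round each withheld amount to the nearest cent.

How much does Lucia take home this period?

$4,077.99

State unemployment insurance (employee share): $4,561.90 × 0.005 = $22.81
Medicare: $4,561.90 × 0.01 = $45.62
PFL insurance: $4,561.90 × 0.01 = $45.62
Charitable contribution: $369.86
Total deductions = $22.81 + $45.62 + $45.62 + $369.86 = $483.91
Net pay = $4,561.90 − $483.91 = $4,077.99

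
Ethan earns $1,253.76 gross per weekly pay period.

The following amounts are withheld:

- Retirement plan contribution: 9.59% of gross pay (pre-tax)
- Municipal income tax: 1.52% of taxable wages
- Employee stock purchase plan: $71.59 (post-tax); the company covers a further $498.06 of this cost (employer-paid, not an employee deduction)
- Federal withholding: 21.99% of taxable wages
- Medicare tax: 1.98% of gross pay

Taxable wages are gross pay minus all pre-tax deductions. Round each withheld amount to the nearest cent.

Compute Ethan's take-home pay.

Retirement plan contribution: $1,253.76 × 0.0959 = $120.24
Taxable wages = $1,253.76 − $120.24 = $1,133.52
Federal withholding: $1,133.52 × 0.2199 = $249.26
Municipal income tax: $1,133.52 × 0.0152 = $17.23
Medicare tax: $1,253.76 × 0.0198 = $24.82
Employee stock purchase plan: $71.59
(Employer's $498.06 toward employee stock purchase plan is not withheld from the employee.)
Total deductions = $120.24 + $249.26 + $17.23 + $24.82 + $71.59 = $483.14
Net pay = $1,253.76 − $483.14 = $770.62

$770.62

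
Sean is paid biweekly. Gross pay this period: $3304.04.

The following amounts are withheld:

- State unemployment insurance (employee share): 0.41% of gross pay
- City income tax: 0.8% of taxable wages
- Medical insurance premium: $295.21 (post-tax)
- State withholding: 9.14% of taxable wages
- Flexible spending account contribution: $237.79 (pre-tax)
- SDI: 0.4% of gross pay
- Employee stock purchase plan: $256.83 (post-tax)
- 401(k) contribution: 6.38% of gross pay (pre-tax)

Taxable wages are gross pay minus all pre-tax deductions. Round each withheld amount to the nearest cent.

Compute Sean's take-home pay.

$1992.81

401(k) contribution: $3304.04 × 0.0638 = $210.80
Flexible spending account contribution: $237.79
Pre-tax total = $210.80 + $237.79 = $448.59
Taxable wages = $3304.04 − $448.59 = $2855.45
City income tax: $2855.45 × 0.008 = $22.84
State withholding: $2855.45 × 0.0914 = $260.99
State unemployment insurance (employee share): $3304.04 × 0.0041 = $13.55
SDI: $3304.04 × 0.004 = $13.22
Employee stock purchase plan: $256.83
Medical insurance premium: $295.21
Total deductions = $210.80 + $237.79 + $22.84 + $260.99 + $13.55 + $13.22 + $256.83 + $295.21 = $1311.23
Net pay = $3304.04 − $1311.23 = $1992.81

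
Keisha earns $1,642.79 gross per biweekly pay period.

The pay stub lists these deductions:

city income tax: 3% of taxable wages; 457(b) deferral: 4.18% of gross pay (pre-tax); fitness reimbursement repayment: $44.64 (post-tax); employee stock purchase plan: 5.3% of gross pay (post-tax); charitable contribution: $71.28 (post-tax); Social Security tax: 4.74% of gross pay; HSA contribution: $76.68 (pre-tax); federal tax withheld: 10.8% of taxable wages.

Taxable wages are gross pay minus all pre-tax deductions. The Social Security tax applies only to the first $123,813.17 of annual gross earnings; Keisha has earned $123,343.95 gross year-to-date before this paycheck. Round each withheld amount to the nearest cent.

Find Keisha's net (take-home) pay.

HSA contribution: $76.68
457(b) deferral: $1,642.79 × 0.0418 = $68.67
Pre-tax total = $76.68 + $68.67 = $145.35
Taxable wages = $1,642.79 − $145.35 = $1,497.44
City income tax: $1,497.44 × 0.03 = $44.92
Federal tax withheld: $1,497.44 × 0.108 = $161.72
Social Security tax: only $123,813.17 − $123,343.95 = $469.22 of this check is subject → $469.22 × 0.0474 = $22.24
Fitness reimbursement repayment: $44.64
Employee stock purchase plan: $1,642.79 × 0.053 = $87.07
Charitable contribution: $71.28
Total deductions = $76.68 + $68.67 + $44.92 + $161.72 + $22.24 + $44.64 + $87.07 + $71.28 = $577.22
Net pay = $1,642.79 − $577.22 = $1,065.57

$1,065.57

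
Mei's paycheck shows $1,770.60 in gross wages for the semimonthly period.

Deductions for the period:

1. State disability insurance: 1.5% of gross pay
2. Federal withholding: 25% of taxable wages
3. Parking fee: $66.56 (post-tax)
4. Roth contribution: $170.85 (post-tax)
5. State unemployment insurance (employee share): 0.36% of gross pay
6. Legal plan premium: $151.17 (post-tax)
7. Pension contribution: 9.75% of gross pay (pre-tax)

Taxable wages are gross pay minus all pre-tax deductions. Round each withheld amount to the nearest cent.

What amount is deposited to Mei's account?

Pension contribution: $1,770.60 × 0.0975 = $172.63
Taxable wages = $1,770.60 − $172.63 = $1,597.97
Federal withholding: $1,597.97 × 0.25 = $399.49
State disability insurance: $1,770.60 × 0.015 = $26.56
State unemployment insurance (employee share): $1,770.60 × 0.0036 = $6.37
Legal plan premium: $151.17
Parking fee: $66.56
Roth contribution: $170.85
Total deductions = $172.63 + $399.49 + $26.56 + $6.37 + $151.17 + $66.56 + $170.85 = $993.63
Net pay = $1,770.60 − $993.63 = $776.97

$776.97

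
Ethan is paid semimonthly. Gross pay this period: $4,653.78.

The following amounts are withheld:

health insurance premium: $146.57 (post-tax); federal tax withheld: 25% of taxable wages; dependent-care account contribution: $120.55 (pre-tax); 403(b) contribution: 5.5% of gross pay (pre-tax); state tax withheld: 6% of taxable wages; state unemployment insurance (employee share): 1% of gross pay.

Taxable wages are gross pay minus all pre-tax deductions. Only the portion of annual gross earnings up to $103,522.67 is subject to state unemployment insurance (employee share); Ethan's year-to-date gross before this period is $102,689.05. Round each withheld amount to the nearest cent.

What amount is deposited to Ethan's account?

$2,796.40

403(b) contribution: $4,653.78 × 0.055 = $255.96
Dependent-care account contribution: $120.55
Pre-tax total = $255.96 + $120.55 = $376.51
Taxable wages = $4,653.78 − $376.51 = $4,277.27
Federal tax withheld: $4,277.27 × 0.25 = $1,069.32
State tax withheld: $4,277.27 × 0.06 = $256.64
State unemployment insurance (employee share): only $103,522.67 − $102,689.05 = $833.62 of this check is subject → $833.62 × 0.01 = $8.34
Health insurance premium: $146.57
Total deductions = $255.96 + $120.55 + $1,069.32 + $256.64 + $8.34 + $146.57 = $1,857.38
Net pay = $4,653.78 − $1,857.38 = $2,796.40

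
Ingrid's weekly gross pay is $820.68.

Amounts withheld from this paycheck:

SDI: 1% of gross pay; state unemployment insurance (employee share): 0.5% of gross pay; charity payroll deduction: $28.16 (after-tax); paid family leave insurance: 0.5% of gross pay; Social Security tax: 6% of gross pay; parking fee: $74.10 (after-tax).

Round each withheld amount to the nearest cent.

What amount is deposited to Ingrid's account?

$652.77

State unemployment insurance (employee share): $820.68 × 0.005 = $4.10
Social Security tax: $820.68 × 0.06 = $49.24
Paid family leave insurance: $820.68 × 0.005 = $4.10
SDI: $820.68 × 0.01 = $8.21
Charity payroll deduction: $28.16
Parking fee: $74.10
Total deductions = $4.10 + $49.24 + $4.10 + $8.21 + $28.16 + $74.10 = $167.91
Net pay = $820.68 − $167.91 = $652.77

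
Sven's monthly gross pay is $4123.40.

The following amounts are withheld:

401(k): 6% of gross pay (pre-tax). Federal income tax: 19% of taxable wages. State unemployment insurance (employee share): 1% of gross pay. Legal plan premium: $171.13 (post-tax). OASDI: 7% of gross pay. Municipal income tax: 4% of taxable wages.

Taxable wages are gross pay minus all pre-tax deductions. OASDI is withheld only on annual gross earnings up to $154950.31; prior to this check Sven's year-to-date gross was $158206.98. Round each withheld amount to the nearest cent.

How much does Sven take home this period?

$2772.16

401(k): $4123.40 × 0.06 = $247.40
Taxable wages = $4123.40 − $247.40 = $3876.00
Municipal income tax: $3876.00 × 0.04 = $155.04
Federal income tax: $3876.00 × 0.19 = $736.44
OASDI: annual cap $154950.31 already reached (YTD $158206.98), so $0.00
State unemployment insurance (employee share): $4123.40 × 0.01 = $41.23
Legal plan premium: $171.13
Total deductions = $247.40 + $155.04 + $736.44 + $0.00 + $41.23 + $171.13 = $1351.24
Net pay = $4123.40 − $1351.24 = $2772.16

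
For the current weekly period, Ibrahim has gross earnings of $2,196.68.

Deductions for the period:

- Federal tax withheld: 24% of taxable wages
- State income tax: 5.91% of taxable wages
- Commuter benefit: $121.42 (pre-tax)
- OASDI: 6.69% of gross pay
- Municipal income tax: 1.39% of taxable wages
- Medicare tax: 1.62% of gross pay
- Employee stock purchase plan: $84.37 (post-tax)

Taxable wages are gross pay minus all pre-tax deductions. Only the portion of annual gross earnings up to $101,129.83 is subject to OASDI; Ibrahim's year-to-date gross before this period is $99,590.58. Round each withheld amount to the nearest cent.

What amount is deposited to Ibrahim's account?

Commuter benefit: $121.42
Taxable wages = $2,196.68 − $121.42 = $2,075.26
Federal tax withheld: $2,075.26 × 0.24 = $498.06
State income tax: $2,075.26 × 0.0591 = $122.65
Municipal income tax: $2,075.26 × 0.0139 = $28.85
OASDI: only $101,129.83 − $99,590.58 = $1,539.25 of this check is subject → $1,539.25 × 0.0669 = $102.98
Medicare tax: $2,196.68 × 0.0162 = $35.59
Employee stock purchase plan: $84.37
Total deductions = $121.42 + $498.06 + $122.65 + $28.85 + $102.98 + $35.59 + $84.37 = $993.92
Net pay = $2,196.68 − $993.92 = $1,202.76

$1,202.76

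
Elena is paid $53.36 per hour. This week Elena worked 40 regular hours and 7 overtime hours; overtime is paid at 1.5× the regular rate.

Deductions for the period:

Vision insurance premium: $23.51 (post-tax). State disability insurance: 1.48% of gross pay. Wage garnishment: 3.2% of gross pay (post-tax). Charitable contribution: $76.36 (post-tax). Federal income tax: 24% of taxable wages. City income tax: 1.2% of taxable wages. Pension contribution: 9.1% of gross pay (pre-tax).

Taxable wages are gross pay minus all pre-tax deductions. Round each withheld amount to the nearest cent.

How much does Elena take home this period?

Regular pay: 40 × $53.36 = $2134.40
Overtime pay: 7 × $53.36 × 1.5 = $560.28
Gross pay = $2134.40 + $560.28 = $2694.68
Pension contribution: $2694.68 × 0.091 = $245.22
Taxable wages = $2694.68 − $245.22 = $2449.46
City income tax: $2449.46 × 0.012 = $29.39
Federal income tax: $2449.46 × 0.24 = $587.87
State disability insurance: $2694.68 × 0.0148 = $39.88
Wage garnishment: $2694.68 × 0.032 = $86.23
Vision insurance premium: $23.51
Charitable contribution: $76.36
Total deductions = $245.22 + $29.39 + $587.87 + $39.88 + $86.23 + $23.51 + $76.36 = $1088.46
Net pay = $2694.68 − $1088.46 = $1606.22

$1606.22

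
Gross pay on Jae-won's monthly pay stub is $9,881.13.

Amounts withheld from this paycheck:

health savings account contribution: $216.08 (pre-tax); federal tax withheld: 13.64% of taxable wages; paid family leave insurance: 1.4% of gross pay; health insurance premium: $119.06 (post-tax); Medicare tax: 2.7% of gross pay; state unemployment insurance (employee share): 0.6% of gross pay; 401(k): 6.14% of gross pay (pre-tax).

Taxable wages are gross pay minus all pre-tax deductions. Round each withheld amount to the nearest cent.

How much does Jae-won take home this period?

$7,239.31

Health savings account contribution: $216.08
401(k): $9,881.13 × 0.0614 = $606.70
Pre-tax total = $216.08 + $606.70 = $822.78
Taxable wages = $9,881.13 − $822.78 = $9,058.35
Federal tax withheld: $9,058.35 × 0.1364 = $1,235.56
State unemployment insurance (employee share): $9,881.13 × 0.006 = $59.29
Paid family leave insurance: $9,881.13 × 0.014 = $138.34
Medicare tax: $9,881.13 × 0.027 = $266.79
Health insurance premium: $119.06
Total deductions = $216.08 + $606.70 + $1,235.56 + $59.29 + $138.34 + $266.79 + $119.06 = $2,641.82
Net pay = $9,881.13 − $2,641.82 = $7,239.31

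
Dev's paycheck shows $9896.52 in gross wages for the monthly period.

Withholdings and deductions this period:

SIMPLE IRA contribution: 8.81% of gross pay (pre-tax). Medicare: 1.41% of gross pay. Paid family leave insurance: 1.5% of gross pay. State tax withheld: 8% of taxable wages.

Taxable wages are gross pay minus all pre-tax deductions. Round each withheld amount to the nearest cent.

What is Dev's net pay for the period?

SIMPLE IRA contribution: $9896.52 × 0.0881 = $871.88
Taxable wages = $9896.52 − $871.88 = $9024.64
State tax withheld: $9024.64 × 0.08 = $721.97
Paid family leave insurance: $9896.52 × 0.015 = $148.45
Medicare: $9896.52 × 0.0141 = $139.54
Total deductions = $871.88 + $721.97 + $148.45 + $139.54 = $1881.84
Net pay = $9896.52 − $1881.84 = $8014.68

$8014.68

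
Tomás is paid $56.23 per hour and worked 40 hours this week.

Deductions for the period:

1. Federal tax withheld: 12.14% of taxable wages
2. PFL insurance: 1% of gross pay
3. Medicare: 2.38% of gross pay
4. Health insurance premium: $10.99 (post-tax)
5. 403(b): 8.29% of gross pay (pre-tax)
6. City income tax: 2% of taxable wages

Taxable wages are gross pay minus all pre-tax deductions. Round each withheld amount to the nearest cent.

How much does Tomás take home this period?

$1,684.06

Gross pay: 40 × $56.23 = $2,249.20
403(b): $2,249.20 × 0.0829 = $186.46
Taxable wages = $2,249.20 − $186.46 = $2,062.74
Federal tax withheld: $2,062.74 × 0.1214 = $250.42
City income tax: $2,062.74 × 0.02 = $41.25
Medicare: $2,249.20 × 0.0238 = $53.53
PFL insurance: $2,249.20 × 0.01 = $22.49
Health insurance premium: $10.99
Total deductions = $186.46 + $250.42 + $41.25 + $53.53 + $22.49 + $10.99 = $565.14
Net pay = $2,249.20 − $565.14 = $1,684.06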